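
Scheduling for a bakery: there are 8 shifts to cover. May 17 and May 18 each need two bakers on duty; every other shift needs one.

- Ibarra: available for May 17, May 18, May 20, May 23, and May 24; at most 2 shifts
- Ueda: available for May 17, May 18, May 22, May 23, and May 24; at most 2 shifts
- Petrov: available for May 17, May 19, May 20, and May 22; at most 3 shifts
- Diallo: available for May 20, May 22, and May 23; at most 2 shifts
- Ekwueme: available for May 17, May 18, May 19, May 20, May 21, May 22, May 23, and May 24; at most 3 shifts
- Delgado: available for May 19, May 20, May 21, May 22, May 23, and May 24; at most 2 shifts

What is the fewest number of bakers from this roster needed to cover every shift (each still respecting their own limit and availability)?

10 slots to fill and no one can take more than 3, so at least ⌈10/3⌉ = 4 bakers are needed.
Ibarra, Ueda, Petrov, and Ekwueme alone can cover everything: May 17→Petrov+Ekwueme, May 18→Ibarra+Ueda, May 19→Petrov, May 20→Ibarra, May 21→Ekwueme, May 22→Petrov, May 23→Ueda, May 24→Ekwueme.

4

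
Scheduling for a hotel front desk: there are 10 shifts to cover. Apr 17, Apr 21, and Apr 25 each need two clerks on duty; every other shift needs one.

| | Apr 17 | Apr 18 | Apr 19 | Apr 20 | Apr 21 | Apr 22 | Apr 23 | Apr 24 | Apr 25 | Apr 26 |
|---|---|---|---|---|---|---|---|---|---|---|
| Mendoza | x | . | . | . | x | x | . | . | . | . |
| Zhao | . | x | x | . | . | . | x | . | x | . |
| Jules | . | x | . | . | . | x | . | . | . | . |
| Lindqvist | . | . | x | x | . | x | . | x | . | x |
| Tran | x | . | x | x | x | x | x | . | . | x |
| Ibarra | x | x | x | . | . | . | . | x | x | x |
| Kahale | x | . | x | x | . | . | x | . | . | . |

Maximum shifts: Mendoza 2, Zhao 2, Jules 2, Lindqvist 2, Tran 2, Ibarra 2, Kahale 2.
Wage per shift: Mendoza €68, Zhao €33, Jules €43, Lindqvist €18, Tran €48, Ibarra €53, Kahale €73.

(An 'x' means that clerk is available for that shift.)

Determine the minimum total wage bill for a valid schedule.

Apr 21 can only be covered by Mendoza and Tran, so that assignment is forced.
Apr 25 can only be covered by Zhao and Ibarra, so that assignment is forced.
Picking the cheapest available clerk for each shift independently would cost €459, but that ignores the shift limits.
An optimal schedule: Apr 17→Mendoza+Kahale, Apr 18→Jules, Apr 19→Ibarra, Apr 20→Lindqvist, Apr 21→Tran+Mendoza, Apr 22→Jules, Apr 23→Zhao, Apr 24→Lindqvist, Apr 25→Zhao+Ibarra, Apr 26→Tran.
Total: 68 + 73 + 43 + 53 + 18 + 48 + 68 + 43 + 33 + 18 + 33 + 53 + 48 = €599.

€599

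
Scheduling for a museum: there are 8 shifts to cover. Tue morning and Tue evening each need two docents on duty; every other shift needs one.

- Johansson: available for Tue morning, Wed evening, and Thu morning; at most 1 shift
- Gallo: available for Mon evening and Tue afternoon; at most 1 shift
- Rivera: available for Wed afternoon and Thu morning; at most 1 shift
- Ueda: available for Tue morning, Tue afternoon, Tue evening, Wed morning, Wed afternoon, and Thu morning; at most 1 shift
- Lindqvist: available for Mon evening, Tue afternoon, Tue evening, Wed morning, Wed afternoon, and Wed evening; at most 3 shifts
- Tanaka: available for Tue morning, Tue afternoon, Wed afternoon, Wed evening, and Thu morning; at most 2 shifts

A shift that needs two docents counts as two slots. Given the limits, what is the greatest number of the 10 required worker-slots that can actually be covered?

9

Total capacity across all docents is 1+1+1+1+3+2 = 9, and 10 slots are needed, so at most 9 can be filled.
An assignment achieving 9: Mon evening→Gallo, Tue morning→Johansson+Tanaka, Tue afternoon→Tanaka, Tue evening→Ueda+Lindqvist, Wed morning→Lindqvist, Wed afternoon→Rivera, Wed evening→Lindqvist.
Loads: Johansson 1/1, Gallo 1/1, Rivera 1/1, Ueda 1/1, Lindqvist 3/3, Tanaka 2/2.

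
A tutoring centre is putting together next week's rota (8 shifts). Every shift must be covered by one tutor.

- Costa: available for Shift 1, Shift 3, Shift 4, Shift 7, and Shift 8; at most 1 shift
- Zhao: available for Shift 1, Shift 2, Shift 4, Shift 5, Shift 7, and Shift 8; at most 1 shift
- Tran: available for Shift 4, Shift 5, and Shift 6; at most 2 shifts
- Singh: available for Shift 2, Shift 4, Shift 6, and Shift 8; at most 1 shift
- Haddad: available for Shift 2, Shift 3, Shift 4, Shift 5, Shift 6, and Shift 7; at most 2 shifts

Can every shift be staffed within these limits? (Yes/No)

No

Total capacity is 1+1+2+1+2 = 7 but 8 worker-slots are needed — infeasible.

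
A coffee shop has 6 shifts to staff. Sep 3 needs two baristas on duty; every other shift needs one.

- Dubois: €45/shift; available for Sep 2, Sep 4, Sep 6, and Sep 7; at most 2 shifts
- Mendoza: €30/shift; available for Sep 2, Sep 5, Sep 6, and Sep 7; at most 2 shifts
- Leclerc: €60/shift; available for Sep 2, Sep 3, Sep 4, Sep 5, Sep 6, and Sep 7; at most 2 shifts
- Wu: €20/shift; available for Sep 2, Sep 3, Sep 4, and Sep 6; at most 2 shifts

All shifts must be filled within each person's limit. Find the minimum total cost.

€250

Sep 3 can only be covered by Leclerc and Wu, so that assignment is forced.
Picking the cheapest available barista for each shift independently would cost €200, but that ignores the shift limits.
An optimal schedule: Sep 2→Dubois, Sep 3→Wu+Leclerc, Sep 4→Wu, Sep 5→Mendoza, Sep 6→Dubois, Sep 7→Mendoza.
Total: 45 + 20 + 60 + 20 + 30 + 45 + 30 = €250.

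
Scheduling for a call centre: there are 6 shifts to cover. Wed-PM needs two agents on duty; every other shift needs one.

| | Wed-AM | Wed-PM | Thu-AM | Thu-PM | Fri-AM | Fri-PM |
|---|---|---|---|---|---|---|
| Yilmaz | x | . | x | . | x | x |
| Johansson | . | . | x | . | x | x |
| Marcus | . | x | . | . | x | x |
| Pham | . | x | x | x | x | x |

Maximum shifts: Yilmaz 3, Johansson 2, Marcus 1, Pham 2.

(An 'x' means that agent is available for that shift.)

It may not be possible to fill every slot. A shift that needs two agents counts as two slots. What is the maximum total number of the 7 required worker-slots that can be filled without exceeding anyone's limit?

Total capacity across all agents is 3+2+1+2 = 8, and 7 slots are needed, so at most 7 can be filled.
An assignment achieving 7: Wed-AM→Yilmaz, Wed-PM→Marcus+Pham, Thu-AM→Yilmaz, Thu-PM→Pham, Fri-AM→Yilmaz, Fri-PM→Johansson.
Loads: Yilmaz 3/3, Johansson 1/2, Marcus 1/1, Pham 2/2.

7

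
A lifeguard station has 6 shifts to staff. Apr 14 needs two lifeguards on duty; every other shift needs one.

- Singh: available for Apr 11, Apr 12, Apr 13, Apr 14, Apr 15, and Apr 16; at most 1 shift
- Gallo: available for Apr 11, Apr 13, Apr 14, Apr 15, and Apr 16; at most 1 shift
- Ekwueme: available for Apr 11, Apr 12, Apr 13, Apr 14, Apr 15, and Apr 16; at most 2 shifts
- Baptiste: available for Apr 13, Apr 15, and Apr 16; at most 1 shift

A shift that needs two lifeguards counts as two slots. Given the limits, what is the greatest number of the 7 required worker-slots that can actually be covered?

Total capacity across all lifeguards is 1+1+2+1 = 5, and 7 slots are needed, so at most 5 can be filled.
An assignment achieving 5: Apr 11→Gallo, Apr 12→Singh, Apr 13→Ekwueme, Apr 14→Ekwueme, Apr 15→Baptiste.
Loads: Singh 1/1, Gallo 1/1, Ekwueme 2/2, Baptiste 1/1.

5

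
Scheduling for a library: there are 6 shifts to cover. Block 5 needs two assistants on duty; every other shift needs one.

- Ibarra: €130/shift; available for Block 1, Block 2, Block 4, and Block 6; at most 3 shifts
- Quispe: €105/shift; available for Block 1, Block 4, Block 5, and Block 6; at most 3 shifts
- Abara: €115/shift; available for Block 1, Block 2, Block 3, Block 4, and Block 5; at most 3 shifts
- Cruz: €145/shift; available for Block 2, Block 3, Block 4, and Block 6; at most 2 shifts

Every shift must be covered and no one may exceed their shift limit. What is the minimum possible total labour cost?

Block 5 can only be covered by Quispe and Abara, so that assignment is forced.
Picking the cheapest available assistant for each shift independently would cost €765, but that ignores the shift limits.
An optimal schedule: Block 1→Quispe, Block 2→Abara, Block 3→Abara, Block 4→Ibarra, Block 5→Quispe+Abara, Block 6→Quispe.
Total: 105 + 115 + 115 + 130 + 105 + 115 + 105 = €790.

€790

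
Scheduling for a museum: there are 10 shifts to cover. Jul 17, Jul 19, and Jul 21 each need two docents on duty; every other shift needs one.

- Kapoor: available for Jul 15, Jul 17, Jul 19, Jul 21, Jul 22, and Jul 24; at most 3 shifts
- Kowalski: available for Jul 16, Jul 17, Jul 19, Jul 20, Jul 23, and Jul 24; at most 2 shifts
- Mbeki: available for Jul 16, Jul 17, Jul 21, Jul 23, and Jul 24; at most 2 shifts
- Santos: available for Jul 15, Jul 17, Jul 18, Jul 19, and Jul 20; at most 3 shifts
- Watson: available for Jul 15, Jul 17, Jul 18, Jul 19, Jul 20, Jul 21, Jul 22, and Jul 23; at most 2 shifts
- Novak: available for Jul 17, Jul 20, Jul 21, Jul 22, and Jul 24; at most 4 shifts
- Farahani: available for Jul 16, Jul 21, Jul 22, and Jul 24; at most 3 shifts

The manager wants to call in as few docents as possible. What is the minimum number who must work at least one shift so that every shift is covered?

13 slots to fill and no one can take more than 4, so at least ⌈13/4⌉ = 4 docents are needed.
No set of 4 docents can cover every shift (each such set leaves at least one shift with no one available or exceeds a cap).
Kapoor, Kowalski, Mbeki, Santos, and Novak alone can cover everything: Jul 15→Kapoor, Jul 16→Kowalski, Jul 17→Mbeki+Novak, Jul 18→Santos, Jul 19→Kapoor+Santos, Jul 20→Santos, Jul 21→Mbeki+Novak, Jul 22→Kapoor, Jul 23→Kowalski, Jul 24→Novak.

5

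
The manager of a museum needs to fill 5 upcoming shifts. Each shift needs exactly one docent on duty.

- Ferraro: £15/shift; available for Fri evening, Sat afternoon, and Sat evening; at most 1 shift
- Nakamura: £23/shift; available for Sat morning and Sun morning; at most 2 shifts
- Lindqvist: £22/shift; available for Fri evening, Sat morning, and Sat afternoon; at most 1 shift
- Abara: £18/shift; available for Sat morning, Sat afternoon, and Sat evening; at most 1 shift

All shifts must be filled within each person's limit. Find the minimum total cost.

£101

Sun morning can only be covered by Nakamura, so that assignment is forced.
Picking the cheapest available docent for each shift independently would cost £86, but that ignores the shift limits.
An optimal schedule: Fri evening→Ferraro, Sat morning→Nakamura, Sat afternoon→Lindqvist, Sat evening→Abara, Sun morning→Nakamura.
Total: 15 + 23 + 22 + 18 + 23 = £101.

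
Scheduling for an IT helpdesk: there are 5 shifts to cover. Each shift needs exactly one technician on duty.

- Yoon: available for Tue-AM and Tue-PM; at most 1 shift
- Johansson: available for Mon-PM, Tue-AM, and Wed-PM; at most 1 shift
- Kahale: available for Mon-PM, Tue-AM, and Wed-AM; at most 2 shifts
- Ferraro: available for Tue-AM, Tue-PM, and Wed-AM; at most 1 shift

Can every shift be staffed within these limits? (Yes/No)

Wed-PM can only be covered by Johansson, so that assignment is forced.
One valid schedule: Mon-PM→Kahale, Tue-AM→Ferraro, Tue-PM→Yoon, Wed-AM→Kahale, Wed-PM→Johansson.
Loads: Yoon 1/1, Johansson 1/1, Kahale 2/2, Ferraro 1/1 — all within limits.

Yes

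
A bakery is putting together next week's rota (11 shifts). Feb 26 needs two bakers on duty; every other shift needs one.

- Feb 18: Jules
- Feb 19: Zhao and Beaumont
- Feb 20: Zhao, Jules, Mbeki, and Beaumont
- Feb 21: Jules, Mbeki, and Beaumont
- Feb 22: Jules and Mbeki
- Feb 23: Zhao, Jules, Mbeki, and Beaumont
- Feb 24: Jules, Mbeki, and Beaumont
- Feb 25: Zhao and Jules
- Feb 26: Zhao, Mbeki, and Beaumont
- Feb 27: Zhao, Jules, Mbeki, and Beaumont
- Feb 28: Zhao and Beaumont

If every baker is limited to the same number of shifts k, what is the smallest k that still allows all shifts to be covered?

With 4 bakers and 12 worker-slots to fill, someone must work at least ⌈12/4⌉ = 3 shifts, so k ≥ 3.
k = 3 works: Feb 18→Jules, Feb 19→Zhao, Feb 20→Mbeki, Feb 21→Jules, Feb 22→Jules, Feb 23→Beaumont, Feb 24→Mbeki, Feb 25→Zhao, Feb 26→Mbeki+Beaumont, Feb 27→Beaumont, Feb 28→Zhao.
Loads: Zhao 3, Jules 3, Mbeki 3, Beaumont 3 — all ≤ 3.

3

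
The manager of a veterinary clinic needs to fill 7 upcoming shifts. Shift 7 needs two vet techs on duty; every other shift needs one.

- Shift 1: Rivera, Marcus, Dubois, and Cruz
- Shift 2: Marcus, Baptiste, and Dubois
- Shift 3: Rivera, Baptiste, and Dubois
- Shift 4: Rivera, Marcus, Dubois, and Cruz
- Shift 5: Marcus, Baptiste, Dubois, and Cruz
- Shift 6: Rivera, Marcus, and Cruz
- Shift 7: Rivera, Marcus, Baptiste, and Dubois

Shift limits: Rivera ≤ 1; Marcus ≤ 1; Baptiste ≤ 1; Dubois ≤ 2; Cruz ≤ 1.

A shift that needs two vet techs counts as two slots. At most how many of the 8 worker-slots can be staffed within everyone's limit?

6

Total capacity across all vet techs is 1+1+1+2+1 = 6, and 8 slots are needed, so at most 6 can be filled.
An assignment achieving 6: Shift 1→Dubois, Shift 2→Marcus, Shift 3→Rivera, Shift 4→Dubois, Shift 5→Baptiste, Shift 6→Cruz.
Loads: Rivera 1/1, Marcus 1/1, Baptiste 1/1, Dubois 2/2, Cruz 1/1.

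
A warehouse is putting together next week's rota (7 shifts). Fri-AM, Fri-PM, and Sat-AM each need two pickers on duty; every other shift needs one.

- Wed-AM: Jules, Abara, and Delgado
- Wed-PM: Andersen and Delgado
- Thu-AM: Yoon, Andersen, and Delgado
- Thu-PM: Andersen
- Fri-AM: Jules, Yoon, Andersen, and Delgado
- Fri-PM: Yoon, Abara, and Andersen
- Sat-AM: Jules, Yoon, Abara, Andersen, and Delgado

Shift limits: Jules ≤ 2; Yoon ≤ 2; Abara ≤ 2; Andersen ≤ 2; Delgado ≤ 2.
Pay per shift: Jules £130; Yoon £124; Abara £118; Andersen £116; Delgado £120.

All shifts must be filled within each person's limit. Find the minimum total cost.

Thu-PM can only be covered by Andersen, so that assignment is forced.
Picking the cheapest available picker for each shift independently would cost £1170, but that ignores the shift limits.
An optimal schedule: Wed-AM→Jules, Wed-PM→Andersen, Thu-AM→Yoon, Thu-PM→Andersen, Fri-AM→Jules+Delgado, Fri-PM→Yoon+Abara, Sat-AM→Abara+Delgado.
Total: 130 + 116 + 124 + 116 + 130 + 120 + 124 + 118 + 118 + 120 = £1216.

£1216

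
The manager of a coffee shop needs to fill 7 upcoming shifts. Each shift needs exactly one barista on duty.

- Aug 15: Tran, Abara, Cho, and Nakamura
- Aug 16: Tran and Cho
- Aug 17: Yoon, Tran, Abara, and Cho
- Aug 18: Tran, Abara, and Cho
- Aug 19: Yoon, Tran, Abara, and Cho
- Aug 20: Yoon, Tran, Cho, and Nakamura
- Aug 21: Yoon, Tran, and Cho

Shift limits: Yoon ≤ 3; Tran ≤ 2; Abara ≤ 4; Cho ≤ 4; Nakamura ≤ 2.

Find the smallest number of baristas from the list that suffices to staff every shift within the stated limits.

2

7 slots to fill and no one can take more than 4, so at least ⌈7/4⌉ = 2 baristas are needed.
Yoon and Cho alone can cover everything: Aug 15→Cho, Aug 16→Cho, Aug 17→Yoon, Aug 18→Cho, Aug 19→Yoon, Aug 20→Yoon, Aug 21→Cho.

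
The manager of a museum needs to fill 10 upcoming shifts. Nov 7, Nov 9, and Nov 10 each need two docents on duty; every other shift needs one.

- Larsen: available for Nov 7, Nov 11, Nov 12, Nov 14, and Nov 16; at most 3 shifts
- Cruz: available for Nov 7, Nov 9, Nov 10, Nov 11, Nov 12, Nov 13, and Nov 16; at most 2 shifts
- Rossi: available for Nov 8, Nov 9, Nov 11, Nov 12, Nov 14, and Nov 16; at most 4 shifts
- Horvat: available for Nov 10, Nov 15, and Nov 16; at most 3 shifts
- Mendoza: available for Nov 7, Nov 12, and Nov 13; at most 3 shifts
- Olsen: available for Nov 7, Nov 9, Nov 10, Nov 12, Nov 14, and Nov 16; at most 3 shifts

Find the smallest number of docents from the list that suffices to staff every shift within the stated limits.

4

13 slots to fill and no one can take more than 4, so at least ⌈13/4⌉ = 4 docents are needed.
Rossi, Horvat, Mendoza, and Olsen alone can cover everything: Nov 7→Mendoza+Olsen, Nov 8→Rossi, Nov 9→Rossi+Olsen, Nov 10→Horvat+Olsen, Nov 11→Rossi, Nov 12→Mendoza, Nov 13→Mendoza, Nov 14→Rossi, Nov 15→Horvat, Nov 16→Horvat.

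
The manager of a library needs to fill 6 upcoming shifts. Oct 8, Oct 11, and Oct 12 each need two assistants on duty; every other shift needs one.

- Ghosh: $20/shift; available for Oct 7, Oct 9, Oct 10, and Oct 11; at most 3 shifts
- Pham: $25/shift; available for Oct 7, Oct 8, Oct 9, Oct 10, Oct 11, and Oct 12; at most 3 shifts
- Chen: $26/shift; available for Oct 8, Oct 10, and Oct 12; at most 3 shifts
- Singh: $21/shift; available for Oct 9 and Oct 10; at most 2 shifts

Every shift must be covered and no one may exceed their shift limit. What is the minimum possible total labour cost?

$208

Oct 8 can only be covered by Pham and Chen, so that assignment is forced.
Oct 11 can only be covered by Ghosh and Pham, so that assignment is forced.
Oct 12 can only be covered by Pham and Chen, so that assignment is forced.
Picking the cheapest available assistant for each shift independently would cost $207, but that ignores the shift limits.
An optimal schedule: Oct 7→Ghosh, Oct 8→Pham+Chen, Oct 9→Ghosh, Oct 10→Singh, Oct 11→Ghosh+Pham, Oct 12→Pham+Chen.
Total: 20 + 25 + 26 + 20 + 21 + 20 + 25 + 25 + 26 = $208.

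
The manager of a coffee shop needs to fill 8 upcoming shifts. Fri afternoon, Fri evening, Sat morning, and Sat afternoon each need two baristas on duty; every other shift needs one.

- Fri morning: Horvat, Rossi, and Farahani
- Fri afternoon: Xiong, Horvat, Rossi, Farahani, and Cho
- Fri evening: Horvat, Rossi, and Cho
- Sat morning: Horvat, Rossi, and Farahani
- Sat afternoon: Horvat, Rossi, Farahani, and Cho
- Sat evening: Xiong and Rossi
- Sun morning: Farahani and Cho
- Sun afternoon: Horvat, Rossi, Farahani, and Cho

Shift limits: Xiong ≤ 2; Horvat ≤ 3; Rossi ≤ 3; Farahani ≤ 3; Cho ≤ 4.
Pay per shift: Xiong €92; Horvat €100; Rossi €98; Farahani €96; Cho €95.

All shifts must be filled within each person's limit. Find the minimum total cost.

€1146

Picking the cheapest available barista for each shift independently would cost €1143, but that ignores the shift limits.
An optimal schedule: Fri morning→Farahani, Fri afternoon→Xiong+Rossi, Fri evening→Cho+Rossi, Sat morning→Farahani+Rossi, Sat afternoon→Cho+Farahani, Sat evening→Xiong, Sun morning→Cho, Sun afternoon→Cho.
Total: 96 + 92 + 98 + 95 + 98 + 96 + 98 + 95 + 96 + 92 + 95 + 95 = €1146.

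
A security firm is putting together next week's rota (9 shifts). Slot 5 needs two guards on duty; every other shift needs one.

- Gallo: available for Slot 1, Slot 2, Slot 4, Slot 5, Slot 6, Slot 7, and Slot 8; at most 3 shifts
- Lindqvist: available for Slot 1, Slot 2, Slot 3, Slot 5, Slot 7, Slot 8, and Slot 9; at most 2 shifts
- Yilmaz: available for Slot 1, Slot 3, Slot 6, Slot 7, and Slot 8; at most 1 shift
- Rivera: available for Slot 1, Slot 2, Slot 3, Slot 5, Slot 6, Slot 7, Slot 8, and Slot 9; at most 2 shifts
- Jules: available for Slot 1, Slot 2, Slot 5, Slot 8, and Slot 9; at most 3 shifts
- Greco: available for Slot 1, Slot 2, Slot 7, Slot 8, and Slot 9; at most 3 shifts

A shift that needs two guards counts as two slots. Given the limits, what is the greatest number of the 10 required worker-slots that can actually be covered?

Total capacity across all guards is 3+2+1+2+3+3 = 14, and 10 slots are needed, so at most 10 can be filled.
An assignment achieving 10: Slot 1→Jules, Slot 2→Rivera, Slot 3→Lindqvist, Slot 4→Gallo, Slot 5→Gallo+Lindqvist, Slot 6→Gallo, Slot 7→Yilmaz, Slot 8→Jules, Slot 9→Rivera.
Loads: Gallo 3/3, Lindqvist 2/2, Yilmaz 1/1, Rivera 2/2, Jules 2/3, Greco 0/3.

10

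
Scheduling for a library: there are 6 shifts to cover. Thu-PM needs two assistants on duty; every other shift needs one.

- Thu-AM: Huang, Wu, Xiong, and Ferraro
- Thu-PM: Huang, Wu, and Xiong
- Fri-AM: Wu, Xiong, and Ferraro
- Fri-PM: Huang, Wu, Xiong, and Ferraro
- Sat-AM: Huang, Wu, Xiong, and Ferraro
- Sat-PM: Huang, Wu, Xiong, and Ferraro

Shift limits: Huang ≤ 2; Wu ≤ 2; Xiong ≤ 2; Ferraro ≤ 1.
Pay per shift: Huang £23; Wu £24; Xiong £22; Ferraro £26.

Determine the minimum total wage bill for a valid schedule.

£164

Picking the cheapest available assistant for each shift independently would cost £155, but that ignores the shift limits.
An optimal schedule: Thu-AM→Huang, Thu-PM→Huang+Wu, Fri-AM→Wu, Fri-PM→Xiong, Sat-AM→Xiong, Sat-PM→Ferraro.
Total: 23 + 23 + 24 + 24 + 22 + 22 + 26 = £164.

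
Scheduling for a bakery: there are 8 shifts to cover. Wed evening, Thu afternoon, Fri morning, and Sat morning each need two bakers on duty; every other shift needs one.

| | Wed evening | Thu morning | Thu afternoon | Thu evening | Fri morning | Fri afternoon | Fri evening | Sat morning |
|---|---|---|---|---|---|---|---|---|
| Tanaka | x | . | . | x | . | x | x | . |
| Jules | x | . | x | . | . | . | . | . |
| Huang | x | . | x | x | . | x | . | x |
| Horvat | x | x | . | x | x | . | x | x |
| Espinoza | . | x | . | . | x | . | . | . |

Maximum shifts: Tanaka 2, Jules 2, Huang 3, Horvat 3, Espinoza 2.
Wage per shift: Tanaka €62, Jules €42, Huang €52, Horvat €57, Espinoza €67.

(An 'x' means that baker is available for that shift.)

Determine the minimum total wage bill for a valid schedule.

€669

Thu afternoon can only be covered by Jules and Huang, so that assignment is forced.
Fri morning can only be covered by Horvat and Espinoza, so that assignment is forced.
Sat morning can only be covered by Huang and Horvat, so that assignment is forced.
Picking the cheapest available baker for each shift independently would cost €639, but that ignores the shift limits.
An optimal schedule: Wed evening→Jules+Horvat, Thu morning→Espinoza, Thu afternoon→Jules+Huang, Thu evening→Huang, Fri morning→Horvat+Espinoza, Fri afternoon→Tanaka, Fri evening→Tanaka, Sat morning→Huang+Horvat.
Total: 42 + 57 + 67 + 42 + 52 + 52 + 57 + 67 + 62 + 62 + 52 + 57 = €669.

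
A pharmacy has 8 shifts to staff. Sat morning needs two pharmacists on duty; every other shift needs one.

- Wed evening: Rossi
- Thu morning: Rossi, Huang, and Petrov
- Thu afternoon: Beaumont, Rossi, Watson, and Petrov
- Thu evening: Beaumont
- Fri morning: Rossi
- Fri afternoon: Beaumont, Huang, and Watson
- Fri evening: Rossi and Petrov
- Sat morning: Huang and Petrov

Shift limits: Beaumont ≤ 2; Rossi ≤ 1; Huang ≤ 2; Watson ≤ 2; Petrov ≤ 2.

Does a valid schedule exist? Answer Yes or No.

No

Total capacity is 9 and 9 slots are needed, so capacity alone doesn't rule it out.
Shifts {Wed evening, Fri morning} need 2 worker-slots in total, but the pharmacists available for any of those shifts (Rossi) can supply at most 1 among them. So no valid schedule exists.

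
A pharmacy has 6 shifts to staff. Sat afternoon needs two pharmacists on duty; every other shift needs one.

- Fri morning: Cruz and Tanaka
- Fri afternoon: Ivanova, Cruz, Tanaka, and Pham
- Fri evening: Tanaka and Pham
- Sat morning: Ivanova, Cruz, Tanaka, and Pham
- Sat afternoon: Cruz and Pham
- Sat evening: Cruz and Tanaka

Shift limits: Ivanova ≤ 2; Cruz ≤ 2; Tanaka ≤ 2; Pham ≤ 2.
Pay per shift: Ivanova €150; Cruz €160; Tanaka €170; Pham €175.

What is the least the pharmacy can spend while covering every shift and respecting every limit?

€1135

Sat afternoon can only be covered by Cruz and Pham, so that assignment is forced.
Picking the cheapest available pharmacist for each shift independently would cost €1125, but that ignores the shift limits.
An optimal schedule: Fri morning→Cruz, Fri afternoon→Ivanova, Fri evening→Tanaka, Sat morning→Ivanova, Sat afternoon→Cruz+Pham, Sat evening→Tanaka.
Total: 160 + 150 + 170 + 150 + 160 + 175 + 170 = €1135.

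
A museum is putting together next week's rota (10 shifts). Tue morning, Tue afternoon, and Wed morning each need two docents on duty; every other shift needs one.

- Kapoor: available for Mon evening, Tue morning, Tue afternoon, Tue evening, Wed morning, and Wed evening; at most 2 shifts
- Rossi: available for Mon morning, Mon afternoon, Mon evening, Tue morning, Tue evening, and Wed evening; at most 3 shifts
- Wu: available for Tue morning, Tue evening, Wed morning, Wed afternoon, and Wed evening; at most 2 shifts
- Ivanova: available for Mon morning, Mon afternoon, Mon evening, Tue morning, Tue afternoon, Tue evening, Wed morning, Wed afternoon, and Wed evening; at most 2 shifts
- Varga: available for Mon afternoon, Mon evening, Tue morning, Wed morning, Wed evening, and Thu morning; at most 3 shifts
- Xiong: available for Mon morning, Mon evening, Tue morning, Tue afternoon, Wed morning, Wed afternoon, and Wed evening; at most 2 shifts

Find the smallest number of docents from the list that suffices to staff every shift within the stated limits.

6

13 slots to fill and no one can take more than 3, so at least ⌈13/3⌉ = 5 docents are needed.
Any 5 docents together have capacity at most 3+3+2+2+2 = 12 < 13 slots, so 5 can never suffice.
Kapoor, Rossi, Wu, Ivanova, Varga, and Xiong alone can cover everything: Mon morning→Rossi, Mon afternoon→Rossi, Mon evening→Rossi, Tue morning→Varga+Xiong, Tue afternoon→Kapoor+Ivanova, Tue evening→Kapoor, Wed morning→Ivanova+Varga, Wed afternoon→Wu, Wed evening→Wu, Thu morning→Varga.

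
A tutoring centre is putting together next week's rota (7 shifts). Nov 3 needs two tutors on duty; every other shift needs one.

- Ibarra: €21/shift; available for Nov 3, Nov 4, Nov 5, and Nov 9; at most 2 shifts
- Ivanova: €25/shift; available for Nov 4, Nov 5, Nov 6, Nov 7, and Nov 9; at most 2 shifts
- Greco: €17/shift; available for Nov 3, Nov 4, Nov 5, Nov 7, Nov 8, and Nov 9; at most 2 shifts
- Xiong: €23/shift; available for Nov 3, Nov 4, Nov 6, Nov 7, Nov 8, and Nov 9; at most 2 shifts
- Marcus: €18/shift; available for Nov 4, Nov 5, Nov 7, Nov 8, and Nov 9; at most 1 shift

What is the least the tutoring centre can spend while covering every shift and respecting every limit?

€165

Picking the cheapest available tutor for each shift independently would cost €146, but that ignores the shift limits.
An optimal schedule: Nov 3→Greco+Ibarra, Nov 4→Ibarra, Nov 5→Marcus, Nov 6→Xiong, Nov 7→Xiong, Nov 8→Greco, Nov 9→Ivanova.
Total: 17 + 21 + 21 + 18 + 23 + 23 + 17 + 25 = €165.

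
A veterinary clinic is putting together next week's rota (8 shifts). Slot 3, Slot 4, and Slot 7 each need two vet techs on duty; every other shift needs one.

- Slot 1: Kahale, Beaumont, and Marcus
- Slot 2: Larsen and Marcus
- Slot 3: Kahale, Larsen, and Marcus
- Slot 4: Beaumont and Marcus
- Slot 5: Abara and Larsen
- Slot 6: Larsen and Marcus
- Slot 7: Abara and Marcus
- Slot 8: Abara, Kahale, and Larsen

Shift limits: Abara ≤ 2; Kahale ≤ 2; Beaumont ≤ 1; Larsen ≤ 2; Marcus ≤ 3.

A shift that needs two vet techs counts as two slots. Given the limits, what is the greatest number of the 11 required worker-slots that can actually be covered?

10

Total capacity across all vet techs is 2+2+1+2+3 = 10, and 11 slots are needed, so at most 10 can be filled.
An assignment achieving 10: Slot 1→Kahale, Slot 2→Larsen, Slot 3→Kahale+Marcus, Slot 4→Beaumont+Marcus, Slot 5→Abara, Slot 6→Larsen, Slot 7→Abara+Marcus.
Loads: Abara 2/2, Kahale 2/2, Beaumont 1/1, Larsen 2/2, Marcus 3/3.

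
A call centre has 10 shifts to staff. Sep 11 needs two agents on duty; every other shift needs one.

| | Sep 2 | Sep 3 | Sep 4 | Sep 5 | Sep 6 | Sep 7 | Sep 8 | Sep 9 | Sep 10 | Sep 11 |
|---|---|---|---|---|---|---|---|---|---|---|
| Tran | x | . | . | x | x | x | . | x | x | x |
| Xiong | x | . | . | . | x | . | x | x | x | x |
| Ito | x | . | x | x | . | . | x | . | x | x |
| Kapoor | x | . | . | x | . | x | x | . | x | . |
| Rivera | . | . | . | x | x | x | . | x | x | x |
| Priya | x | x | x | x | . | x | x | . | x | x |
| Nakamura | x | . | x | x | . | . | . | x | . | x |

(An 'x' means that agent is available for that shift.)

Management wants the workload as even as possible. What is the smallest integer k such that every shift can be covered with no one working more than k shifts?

2

With 7 agents and 11 worker-slots to fill, someone must work at least ⌈11/7⌉ = 2 shifts, so k ≥ 2.
k = 2 works: Sep 2→Ito, Sep 3→Priya, Sep 4→Ito, Sep 5→Kapoor, Sep 6→Tran, Sep 7→Tran, Sep 8→Xiong, Sep 9→Xiong, Sep 10→Kapoor, Sep 11→Rivera+Priya.
Loads: Tran 2, Xiong 2, Ito 2, Kapoor 2, Rivera 1, Priya 2, Nakamura 0 — all ≤ 2.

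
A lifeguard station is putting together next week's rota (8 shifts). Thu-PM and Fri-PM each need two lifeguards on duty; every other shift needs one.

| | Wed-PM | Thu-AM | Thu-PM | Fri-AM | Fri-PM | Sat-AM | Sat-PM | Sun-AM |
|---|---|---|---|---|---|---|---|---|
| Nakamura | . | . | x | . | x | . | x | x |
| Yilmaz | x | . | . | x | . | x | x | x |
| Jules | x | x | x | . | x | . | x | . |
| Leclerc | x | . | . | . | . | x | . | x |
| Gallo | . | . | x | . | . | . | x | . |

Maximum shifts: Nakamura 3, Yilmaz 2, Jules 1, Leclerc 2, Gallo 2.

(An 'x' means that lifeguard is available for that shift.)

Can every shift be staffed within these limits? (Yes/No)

No

Total capacity is 10 and 10 slots are needed, so capacity alone doesn't rule it out.
Shifts {Thu-AM, Fri-PM} need 3 worker-slots in total, but the lifeguards available for any of those shifts (Nakamura and Jules) can supply at most 2 among them. So no valid schedule exists.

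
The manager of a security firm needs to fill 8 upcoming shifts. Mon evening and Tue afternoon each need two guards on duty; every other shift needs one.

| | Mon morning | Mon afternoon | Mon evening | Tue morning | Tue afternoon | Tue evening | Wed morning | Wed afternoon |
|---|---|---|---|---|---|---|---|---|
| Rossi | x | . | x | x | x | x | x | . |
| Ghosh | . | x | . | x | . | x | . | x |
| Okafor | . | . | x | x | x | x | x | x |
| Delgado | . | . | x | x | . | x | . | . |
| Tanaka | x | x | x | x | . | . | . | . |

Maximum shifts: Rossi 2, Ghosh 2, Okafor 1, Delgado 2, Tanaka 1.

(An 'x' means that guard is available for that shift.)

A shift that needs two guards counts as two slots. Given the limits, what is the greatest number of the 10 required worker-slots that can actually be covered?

Total capacity across all guards is 2+2+1+2+1 = 8, and 10 slots are needed, so at most 8 can be filled.
An assignment achieving 8: Mon morning→Rossi, Mon afternoon→Ghosh, Mon evening→Delgado+Tanaka, Tue afternoon→Rossi+Okafor, Tue evening→Delgado, Wed afternoon→Ghosh.
Loads: Rossi 2/2, Ghosh 2/2, Okafor 1/1, Delgado 2/2, Tanaka 1/1.

8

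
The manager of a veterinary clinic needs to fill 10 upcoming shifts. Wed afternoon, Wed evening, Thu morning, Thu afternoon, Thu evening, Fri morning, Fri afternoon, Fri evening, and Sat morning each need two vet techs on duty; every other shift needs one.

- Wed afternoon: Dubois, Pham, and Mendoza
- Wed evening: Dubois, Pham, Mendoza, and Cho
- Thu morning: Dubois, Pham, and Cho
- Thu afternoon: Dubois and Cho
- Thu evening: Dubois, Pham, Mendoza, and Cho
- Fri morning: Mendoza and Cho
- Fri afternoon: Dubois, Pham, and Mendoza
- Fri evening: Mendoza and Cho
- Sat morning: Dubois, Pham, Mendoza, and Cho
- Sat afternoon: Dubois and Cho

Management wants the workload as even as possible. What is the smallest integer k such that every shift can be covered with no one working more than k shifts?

5

With 4 vet techs and 19 worker-slots to fill, someone must work at least ⌈19/4⌉ = 5 shifts, so k ≥ 5.
k = 5 works: Wed afternoon→Dubois+Pham, Wed evening→Pham+Mendoza, Thu morning→Dubois+Pham, Thu afternoon→Dubois+Cho, Thu evening→Pham+Mendoza, Fri morning→Mendoza+Cho, Fri afternoon→Dubois+Pham, Fri evening→Mendoza+Cho, Sat morning→Mendoza+Cho, Sat afternoon→Dubois.
Loads: Dubois 5, Pham 5, Mendoza 5, Cho 4 — all ≤ 5.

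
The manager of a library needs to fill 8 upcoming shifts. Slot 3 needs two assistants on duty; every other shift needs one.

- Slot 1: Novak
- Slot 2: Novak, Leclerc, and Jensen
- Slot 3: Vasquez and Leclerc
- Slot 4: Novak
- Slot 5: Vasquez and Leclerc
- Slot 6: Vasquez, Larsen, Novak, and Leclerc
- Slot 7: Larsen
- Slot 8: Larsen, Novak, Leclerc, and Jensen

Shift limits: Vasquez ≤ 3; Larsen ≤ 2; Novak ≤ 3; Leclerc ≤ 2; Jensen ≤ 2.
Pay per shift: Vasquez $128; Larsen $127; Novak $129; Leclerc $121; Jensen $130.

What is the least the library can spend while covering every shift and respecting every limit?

Slot 1 can only be covered by Novak, so that assignment is forced.
Slot 3 can only be covered by Vasquez and Leclerc, so that assignment is forced.
Slot 4 can only be covered by Novak, so that assignment is forced.
Picking the cheapest available assistant for each shift independently would cost $1118, but that ignores the shift limits.
An optimal schedule: Slot 1→Novak, Slot 2→Leclerc, Slot 3→Leclerc+Vasquez, Slot 4→Novak, Slot 5→Vasquez, Slot 6→Vasquez, Slot 7→Larsen, Slot 8→Larsen.
Total: 129 + 121 + 121 + 128 + 129 + 128 + 128 + 127 + 127 = $1138.

$1138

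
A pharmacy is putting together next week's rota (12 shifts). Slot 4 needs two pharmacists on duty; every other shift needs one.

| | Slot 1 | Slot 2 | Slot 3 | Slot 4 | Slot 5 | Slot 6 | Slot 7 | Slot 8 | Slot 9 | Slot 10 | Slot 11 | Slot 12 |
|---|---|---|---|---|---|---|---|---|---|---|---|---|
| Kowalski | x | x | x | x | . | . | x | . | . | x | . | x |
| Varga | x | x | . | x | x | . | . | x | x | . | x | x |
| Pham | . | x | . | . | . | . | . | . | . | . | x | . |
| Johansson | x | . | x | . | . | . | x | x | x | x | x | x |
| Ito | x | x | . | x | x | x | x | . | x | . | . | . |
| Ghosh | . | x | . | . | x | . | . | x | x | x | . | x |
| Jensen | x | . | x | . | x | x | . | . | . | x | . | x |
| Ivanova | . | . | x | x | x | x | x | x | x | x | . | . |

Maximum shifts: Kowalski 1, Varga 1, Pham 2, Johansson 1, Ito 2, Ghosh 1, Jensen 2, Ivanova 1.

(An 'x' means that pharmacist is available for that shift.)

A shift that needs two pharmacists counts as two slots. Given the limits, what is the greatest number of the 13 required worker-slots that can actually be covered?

11

Total capacity across all pharmacists is 1+1+2+1+2+1+2+1 = 11, and 13 slots are needed, so at most 11 can be filled.
An assignment achieving 11: Slot 1→Jensen, Slot 2→Pham, Slot 3→Kowalski, Slot 4→Varga+Ito, Slot 5→Jensen, Slot 6→Ito, Slot 7→Johansson, Slot 8→Ghosh, Slot 9→Ivanova, Slot 11→Pham.
Loads: Kowalski 1/1, Varga 1/1, Pham 2/2, Johansson 1/1, Ito 2/2, Ghosh 1/1, Jensen 2/2, Ivanova 1/1.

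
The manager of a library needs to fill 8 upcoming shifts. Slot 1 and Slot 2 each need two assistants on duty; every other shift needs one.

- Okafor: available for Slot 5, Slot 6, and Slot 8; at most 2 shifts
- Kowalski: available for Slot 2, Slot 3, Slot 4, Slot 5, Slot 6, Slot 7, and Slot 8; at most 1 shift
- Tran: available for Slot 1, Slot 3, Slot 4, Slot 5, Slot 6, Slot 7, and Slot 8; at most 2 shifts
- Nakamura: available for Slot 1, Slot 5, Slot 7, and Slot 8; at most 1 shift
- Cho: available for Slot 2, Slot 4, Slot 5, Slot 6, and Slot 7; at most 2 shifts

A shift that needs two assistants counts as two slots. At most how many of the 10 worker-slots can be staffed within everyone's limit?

Total capacity across all assistants is 2+1+2+1+2 = 8, and 10 slots are needed, so at most 8 can be filled.
An assignment achieving 8: Slot 1→Tran+Nakamura, Slot 2→Kowalski+Cho, Slot 3→Tran, Slot 4→Cho, Slot 6→Okafor, Slot 8→Okafor.
Loads: Okafor 2/2, Kowalski 1/1, Tran 2/2, Nakamura 1/1, Cho 2/2.

8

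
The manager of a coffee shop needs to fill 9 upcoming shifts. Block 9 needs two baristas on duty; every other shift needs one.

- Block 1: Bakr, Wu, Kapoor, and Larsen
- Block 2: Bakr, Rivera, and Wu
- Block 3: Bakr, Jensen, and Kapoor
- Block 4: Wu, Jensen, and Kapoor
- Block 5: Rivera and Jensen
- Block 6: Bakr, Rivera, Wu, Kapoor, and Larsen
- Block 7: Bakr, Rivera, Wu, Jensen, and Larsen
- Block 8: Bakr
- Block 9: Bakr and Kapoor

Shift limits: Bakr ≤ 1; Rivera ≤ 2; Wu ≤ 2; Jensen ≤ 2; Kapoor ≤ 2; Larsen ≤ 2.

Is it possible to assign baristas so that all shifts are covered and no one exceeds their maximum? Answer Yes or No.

Total capacity is 11 and 10 slots are needed, so capacity alone doesn't rule it out.
Shifts {Block 8, Block 9} need 3 worker-slots in total, but the baristas available for any of those shifts (Bakr and Kapoor) can supply at most 2 among them. So no valid schedule exists.

No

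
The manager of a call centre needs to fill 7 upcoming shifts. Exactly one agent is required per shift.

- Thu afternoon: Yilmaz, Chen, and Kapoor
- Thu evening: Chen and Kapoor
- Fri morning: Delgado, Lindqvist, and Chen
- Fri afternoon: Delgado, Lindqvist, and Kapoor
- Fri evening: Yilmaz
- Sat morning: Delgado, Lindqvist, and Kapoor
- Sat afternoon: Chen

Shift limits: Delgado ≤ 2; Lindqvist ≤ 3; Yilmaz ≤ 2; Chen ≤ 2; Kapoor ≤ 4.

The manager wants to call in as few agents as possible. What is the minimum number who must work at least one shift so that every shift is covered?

3

7 slots to fill and no one can take more than 4, so at least ⌈7/4⌉ = 2 agents are needed.
Shifts {Fri afternoon, Fri evening, Sat afternoon} need 3 slots, but among the agents available for them (Delgado, Lindqvist, Yilmaz, Chen, and Kapoor) any 2 together supply at most 2. So 2 agents are not enough.
Lindqvist, Yilmaz, and Chen alone can cover everything: Thu afternoon→Yilmaz, Thu evening→Chen, Fri morning→Lindqvist, Fri afternoon→Lindqvist, Fri evening→Yilmaz, Sat morning→Lindqvist, Sat afternoon→Chen.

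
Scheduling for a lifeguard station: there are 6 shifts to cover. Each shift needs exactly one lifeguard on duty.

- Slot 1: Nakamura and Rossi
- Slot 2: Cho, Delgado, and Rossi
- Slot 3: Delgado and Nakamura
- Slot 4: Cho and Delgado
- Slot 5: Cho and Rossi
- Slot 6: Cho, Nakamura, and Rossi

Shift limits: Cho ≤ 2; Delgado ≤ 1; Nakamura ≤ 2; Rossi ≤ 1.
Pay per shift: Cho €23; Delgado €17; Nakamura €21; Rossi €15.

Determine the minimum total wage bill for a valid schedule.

Picking the cheapest available lifeguard for each shift independently would cost €94, but that ignores the shift limits.
An optimal schedule: Slot 1→Nakamura, Slot 2→Rossi, Slot 3→Delgado, Slot 4→Cho, Slot 5→Cho, Slot 6→Nakamura.
Total: 21 + 15 + 17 + 23 + 23 + 21 = €120.

€120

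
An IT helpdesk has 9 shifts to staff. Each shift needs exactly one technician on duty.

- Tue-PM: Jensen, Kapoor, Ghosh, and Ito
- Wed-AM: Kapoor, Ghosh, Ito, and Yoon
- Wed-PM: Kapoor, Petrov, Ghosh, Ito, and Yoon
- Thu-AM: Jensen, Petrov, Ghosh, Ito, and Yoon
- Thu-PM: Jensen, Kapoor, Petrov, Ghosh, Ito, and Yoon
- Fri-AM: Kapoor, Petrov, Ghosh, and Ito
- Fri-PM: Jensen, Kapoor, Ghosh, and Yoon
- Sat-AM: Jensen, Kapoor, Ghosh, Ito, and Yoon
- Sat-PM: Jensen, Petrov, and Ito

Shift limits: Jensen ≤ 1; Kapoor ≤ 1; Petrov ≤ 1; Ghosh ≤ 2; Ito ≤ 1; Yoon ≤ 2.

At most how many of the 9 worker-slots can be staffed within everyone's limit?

Total capacity across all technicians is 1+1+1+2+1+2 = 8, and 9 slots are needed, so at most 8 can be filled.
An assignment achieving 8: Tue-PM→Kapoor, Wed-AM→Ghosh, Wed-PM→Ito, Thu-AM→Yoon, Fri-AM→Petrov, Fri-PM→Ghosh, Sat-AM→Yoon, Sat-PM→Jensen.
Loads: Jensen 1/1, Kapoor 1/1, Petrov 1/1, Ghosh 2/2, Ito 1/1, Yoon 2/2.

8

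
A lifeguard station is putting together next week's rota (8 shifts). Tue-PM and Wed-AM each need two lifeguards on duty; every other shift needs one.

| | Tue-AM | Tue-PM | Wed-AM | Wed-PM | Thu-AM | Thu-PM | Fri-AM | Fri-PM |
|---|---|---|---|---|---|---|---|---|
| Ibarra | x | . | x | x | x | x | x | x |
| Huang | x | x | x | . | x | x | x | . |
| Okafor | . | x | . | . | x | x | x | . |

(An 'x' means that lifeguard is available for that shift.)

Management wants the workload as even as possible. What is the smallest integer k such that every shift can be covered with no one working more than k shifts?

With 3 lifeguards and 10 worker-slots to fill, someone must work at least ⌈10/3⌉ = 4 shifts, so k ≥ 4.
k = 4 works: Tue-AM→Ibarra, Tue-PM→Huang+Okafor, Wed-AM→Ibarra+Huang, Wed-PM→Ibarra, Thu-AM→Huang, Thu-PM→Huang, Fri-AM→Okafor, Fri-PM→Ibarra.
Loads: Ibarra 4, Huang 4, Okafor 2 — all ≤ 4.

4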